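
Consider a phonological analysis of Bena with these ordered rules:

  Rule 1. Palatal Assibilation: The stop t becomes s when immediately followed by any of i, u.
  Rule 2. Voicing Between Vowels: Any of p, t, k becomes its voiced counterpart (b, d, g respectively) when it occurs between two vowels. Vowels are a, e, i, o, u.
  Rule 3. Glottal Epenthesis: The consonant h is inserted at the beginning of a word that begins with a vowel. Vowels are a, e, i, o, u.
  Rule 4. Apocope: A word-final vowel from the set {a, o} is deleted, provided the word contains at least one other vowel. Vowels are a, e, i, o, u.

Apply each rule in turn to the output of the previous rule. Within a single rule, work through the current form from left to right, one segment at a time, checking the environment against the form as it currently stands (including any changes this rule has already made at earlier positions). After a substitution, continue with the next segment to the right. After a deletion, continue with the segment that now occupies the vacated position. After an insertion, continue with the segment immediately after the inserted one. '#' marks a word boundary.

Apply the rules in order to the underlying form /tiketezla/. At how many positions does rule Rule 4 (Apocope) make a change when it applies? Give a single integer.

Rule 1 Palatal Assibilation: [tiketezla] → [siketezla]
Rule 2 Voicing Between Vowels: [siketezla] → [sigedezla]
Rule 3 Glottal Epenthesis: no change — [sigedezla]
Rule 4 Apocope: [sigedezla] → [sigedezl]
Rule Rule 4 changed 1 position(s).

1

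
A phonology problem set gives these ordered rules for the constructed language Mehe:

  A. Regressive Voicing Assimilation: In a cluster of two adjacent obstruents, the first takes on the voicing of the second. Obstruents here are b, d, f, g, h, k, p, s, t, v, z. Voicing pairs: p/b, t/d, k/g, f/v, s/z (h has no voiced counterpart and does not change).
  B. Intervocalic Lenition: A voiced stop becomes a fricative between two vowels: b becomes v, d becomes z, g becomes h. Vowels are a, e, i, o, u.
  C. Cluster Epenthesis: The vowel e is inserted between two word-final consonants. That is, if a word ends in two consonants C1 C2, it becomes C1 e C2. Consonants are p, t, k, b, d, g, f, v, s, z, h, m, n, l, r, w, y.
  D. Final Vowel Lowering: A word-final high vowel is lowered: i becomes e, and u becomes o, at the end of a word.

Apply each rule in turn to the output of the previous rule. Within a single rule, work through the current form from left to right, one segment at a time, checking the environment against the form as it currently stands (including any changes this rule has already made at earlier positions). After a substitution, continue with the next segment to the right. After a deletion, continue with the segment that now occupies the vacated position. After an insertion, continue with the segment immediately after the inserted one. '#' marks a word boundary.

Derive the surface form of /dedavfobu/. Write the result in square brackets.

[dezaffovo]

A Regressive Voicing Assimilation: [dedavfobu] → [dedaffobu]
B Intervocalic Lenition: [dedaffobu] → [dezaffovu]
C Cluster Epenthesis: no change — [dezaffovu]
D Final Vowel Lowering: [dezaffovu] → [dezaffovo]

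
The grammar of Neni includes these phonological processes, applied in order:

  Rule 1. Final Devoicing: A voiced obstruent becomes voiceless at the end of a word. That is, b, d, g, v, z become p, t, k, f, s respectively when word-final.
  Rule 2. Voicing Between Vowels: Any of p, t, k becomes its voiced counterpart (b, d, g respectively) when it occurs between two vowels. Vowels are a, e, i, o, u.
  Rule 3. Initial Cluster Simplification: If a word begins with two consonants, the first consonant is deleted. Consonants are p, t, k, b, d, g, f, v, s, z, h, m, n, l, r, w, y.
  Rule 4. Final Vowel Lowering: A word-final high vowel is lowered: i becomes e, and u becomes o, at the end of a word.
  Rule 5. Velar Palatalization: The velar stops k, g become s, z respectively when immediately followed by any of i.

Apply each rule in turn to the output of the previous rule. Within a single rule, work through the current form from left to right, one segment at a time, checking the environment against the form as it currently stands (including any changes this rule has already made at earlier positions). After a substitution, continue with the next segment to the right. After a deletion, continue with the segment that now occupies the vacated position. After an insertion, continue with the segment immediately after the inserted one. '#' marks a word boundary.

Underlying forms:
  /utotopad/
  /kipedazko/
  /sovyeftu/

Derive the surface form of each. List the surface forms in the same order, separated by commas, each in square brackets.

[udodobat], [sibedazko], [sovyefto]

/utotopad/:
  Rule 1 Final Devoicing: [utotopad] → [utotopat]
  Rule 2 Voicing Between Vowels: [utotopat] → [udodobat]
  Rule 3 Initial Cluster Simplification: no change — [udodobat]
  Rule 4 Final Vowel Lowering: no change — [udodobat]
  Rule 5 Velar Palatalization: no change — [udodobat]
/kipedazko/:
  Rule 1 Final Devoicing: no change — [kipedazko]
  Rule 2 Voicing Between Vowels: [kipedazko] → [kibedazko]
  Rule 3 Initial Cluster Simplification: no change — [kibedazko]
  Rule 4 Final Vowel Lowering: no change — [kibedazko]
  Rule 5 Velar Palatalization: [kibedazko] → [sibedazko]
/sovyeftu/:
  Rule 1 Final Devoicing: no change — [sovyeftu]
  Rule 2 Voicing Between Vowels: no change — [sovyeftu]
  Rule 3 Initial Cluster Simplification: no change — [sovyeftu]
  Rule 4 Final Vowel Lowering: [sovyeftu] → [sovyefto]
  Rule 5 Velar Palatalization: no change — [sovyefto]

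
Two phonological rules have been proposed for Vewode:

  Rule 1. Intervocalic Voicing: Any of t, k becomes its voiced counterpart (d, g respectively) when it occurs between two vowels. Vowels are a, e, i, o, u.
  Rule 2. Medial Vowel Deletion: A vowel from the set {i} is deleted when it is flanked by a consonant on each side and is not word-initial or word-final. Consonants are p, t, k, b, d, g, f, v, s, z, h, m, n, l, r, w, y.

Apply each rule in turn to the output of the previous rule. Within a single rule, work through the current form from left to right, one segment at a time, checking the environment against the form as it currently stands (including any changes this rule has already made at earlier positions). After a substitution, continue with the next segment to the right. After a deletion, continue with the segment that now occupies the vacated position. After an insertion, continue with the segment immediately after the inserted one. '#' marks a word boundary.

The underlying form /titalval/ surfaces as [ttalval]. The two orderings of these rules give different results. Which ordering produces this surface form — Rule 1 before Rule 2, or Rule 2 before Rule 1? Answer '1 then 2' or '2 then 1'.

Order 1 then 2:
  1 Intervocalic Voicing: [titalval] → [tidalval]
  2 Medial Vowel Deletion: [tidalval] → [tdalval]
  result: [tdalval]
Order 2 then 1:
  2 Medial Vowel Deletion: [titalval] → [ttalval]
  1 Intervocalic Voicing: no change — [ttalval]
  result: [ttalval]

2 then 1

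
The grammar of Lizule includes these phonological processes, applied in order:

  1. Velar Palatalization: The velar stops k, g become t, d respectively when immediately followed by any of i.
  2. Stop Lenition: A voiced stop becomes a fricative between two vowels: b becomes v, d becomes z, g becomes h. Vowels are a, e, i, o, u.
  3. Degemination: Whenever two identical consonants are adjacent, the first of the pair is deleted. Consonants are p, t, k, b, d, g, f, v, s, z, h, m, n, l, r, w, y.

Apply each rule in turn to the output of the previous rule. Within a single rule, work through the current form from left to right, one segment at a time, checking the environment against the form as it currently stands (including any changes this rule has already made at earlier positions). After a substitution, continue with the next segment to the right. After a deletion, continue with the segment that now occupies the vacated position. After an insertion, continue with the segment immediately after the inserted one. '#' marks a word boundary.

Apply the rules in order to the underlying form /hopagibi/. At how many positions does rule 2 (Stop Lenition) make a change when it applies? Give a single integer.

1 Velar Palatalization: [hopagibi] → [hopadibi]
2 Stop Lenition: [hopadibi] → [hopazivi]
3 Degemination: no change — [hopazivi]
Rule 2 changed 2 position(s).

2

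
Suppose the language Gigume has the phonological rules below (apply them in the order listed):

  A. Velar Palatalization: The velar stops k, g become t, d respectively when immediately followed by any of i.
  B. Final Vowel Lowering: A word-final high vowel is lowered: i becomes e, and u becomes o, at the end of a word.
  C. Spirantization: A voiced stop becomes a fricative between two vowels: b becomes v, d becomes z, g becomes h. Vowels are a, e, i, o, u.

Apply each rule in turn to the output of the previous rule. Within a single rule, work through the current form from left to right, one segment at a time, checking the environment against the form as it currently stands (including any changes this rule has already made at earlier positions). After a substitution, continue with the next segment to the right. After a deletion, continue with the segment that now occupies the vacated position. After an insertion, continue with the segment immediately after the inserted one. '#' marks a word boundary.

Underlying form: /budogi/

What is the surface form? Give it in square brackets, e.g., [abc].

A Velar Palatalization: [budogi] → [budodi]
B Final Vowel Lowering: [budodi] → [budode]
C Spirantization: [budode] → [buzoze]

[buzoze]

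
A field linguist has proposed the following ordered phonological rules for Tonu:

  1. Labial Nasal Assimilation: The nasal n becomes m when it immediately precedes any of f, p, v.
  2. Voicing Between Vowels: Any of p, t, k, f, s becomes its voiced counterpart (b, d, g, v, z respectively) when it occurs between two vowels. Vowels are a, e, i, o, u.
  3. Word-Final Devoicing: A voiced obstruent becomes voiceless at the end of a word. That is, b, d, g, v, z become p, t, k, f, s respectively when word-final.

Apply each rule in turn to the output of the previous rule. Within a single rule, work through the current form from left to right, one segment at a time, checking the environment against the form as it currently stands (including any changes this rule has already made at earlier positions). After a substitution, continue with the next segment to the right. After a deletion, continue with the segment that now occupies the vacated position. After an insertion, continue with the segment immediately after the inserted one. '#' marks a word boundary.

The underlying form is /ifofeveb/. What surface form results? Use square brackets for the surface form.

1 Labial Nasal Assimilation: no change — [ifofeveb]
2 Voicing Between Vowels: [ifofeveb] → [ivoveveb]
3 Word-Final Devoicing: [ivoveveb] → [ivovevep]

[ivovevep]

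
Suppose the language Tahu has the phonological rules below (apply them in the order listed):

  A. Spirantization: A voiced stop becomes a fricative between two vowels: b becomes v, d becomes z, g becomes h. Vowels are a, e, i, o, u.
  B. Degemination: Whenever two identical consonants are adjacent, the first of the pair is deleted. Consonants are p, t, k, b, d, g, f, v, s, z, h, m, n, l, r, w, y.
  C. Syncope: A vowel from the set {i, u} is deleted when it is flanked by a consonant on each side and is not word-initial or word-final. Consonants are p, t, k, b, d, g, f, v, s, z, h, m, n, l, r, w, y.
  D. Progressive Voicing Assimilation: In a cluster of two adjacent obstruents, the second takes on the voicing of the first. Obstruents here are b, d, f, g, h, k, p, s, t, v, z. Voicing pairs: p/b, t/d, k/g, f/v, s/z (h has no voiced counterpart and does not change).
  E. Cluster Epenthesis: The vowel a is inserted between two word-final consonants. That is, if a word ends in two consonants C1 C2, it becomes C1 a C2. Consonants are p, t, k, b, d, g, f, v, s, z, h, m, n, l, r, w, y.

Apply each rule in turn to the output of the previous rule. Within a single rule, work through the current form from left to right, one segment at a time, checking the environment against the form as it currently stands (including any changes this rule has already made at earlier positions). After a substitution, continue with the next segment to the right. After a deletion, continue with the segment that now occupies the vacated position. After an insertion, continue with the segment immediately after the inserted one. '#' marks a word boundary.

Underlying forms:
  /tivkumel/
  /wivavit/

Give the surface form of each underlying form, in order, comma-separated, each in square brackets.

/tivkumel/:
  A Spirantization: no change — [tivkumel]
  B Degemination: no change — [tivkumel]
  C Syncope: [tivkumel] → [tvkmel]
  D Progressive Voicing Assimilation: [tvkmel] → [tfkmel]
  E Cluster Epenthesis: no change — [tfkmel]
/wivavit/:
  A Spirantization: no change — [wivavit]
  B Degemination: no change — [wivavit]
  C Syncope: [wivavit] → [wvavt]
  D Progressive Voicing Assimilation: [wvavt] → [wvavd]
  E Cluster Epenthesis: [wvavd] → [wvavad]

[tfkmel], [wvavad]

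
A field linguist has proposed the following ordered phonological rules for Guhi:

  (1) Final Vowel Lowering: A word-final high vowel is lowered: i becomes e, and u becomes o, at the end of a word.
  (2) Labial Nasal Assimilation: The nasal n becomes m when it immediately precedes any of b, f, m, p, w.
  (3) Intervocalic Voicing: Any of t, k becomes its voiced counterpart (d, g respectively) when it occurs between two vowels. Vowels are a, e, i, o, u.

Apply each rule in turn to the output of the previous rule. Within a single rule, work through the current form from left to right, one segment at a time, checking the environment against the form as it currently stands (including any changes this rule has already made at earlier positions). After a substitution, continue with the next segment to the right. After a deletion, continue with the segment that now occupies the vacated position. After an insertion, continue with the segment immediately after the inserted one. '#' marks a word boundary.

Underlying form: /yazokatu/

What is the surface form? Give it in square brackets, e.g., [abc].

(1) Final Vowel Lowering: [yazokatu] → [yazokato]
(2) Labial Nasal Assimilation: no change — [yazokato]
(3) Intervocalic Voicing: [yazokato] → [yazogado]

[yazogado]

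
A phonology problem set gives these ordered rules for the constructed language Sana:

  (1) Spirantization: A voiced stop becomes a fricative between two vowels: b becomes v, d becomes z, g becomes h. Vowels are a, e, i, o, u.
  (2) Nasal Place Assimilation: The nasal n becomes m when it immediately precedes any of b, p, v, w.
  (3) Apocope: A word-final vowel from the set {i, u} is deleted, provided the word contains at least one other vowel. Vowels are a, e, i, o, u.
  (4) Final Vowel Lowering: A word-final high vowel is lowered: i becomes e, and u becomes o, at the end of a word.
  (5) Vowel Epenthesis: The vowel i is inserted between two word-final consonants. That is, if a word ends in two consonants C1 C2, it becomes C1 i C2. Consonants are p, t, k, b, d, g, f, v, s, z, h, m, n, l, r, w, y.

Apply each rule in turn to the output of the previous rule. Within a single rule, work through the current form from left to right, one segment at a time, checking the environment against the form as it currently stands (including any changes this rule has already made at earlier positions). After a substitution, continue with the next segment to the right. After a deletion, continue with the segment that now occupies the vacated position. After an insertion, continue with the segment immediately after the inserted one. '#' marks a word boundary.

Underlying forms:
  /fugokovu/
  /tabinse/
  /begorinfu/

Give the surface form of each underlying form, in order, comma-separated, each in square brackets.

/fugokovu/:
  (1) Spirantization: [fugokovu] → [fuhokovu]
  (2) Nasal Place Assimilation: no change — [fuhokovu]
  (3) Apocope: [fuhokovu] → [fuhokov]
  (4) Final Vowel Lowering: no change — [fuhokov]
  (5) Vowel Epenthesis: no change — [fuhokov]
/tabinse/:
  (1) Spirantization: [tabinse] → [tavinse]
  (2) Nasal Place Assimilation: no change — [tavinse]
  (3) Apocope: no change — [tavinse]
  (4) Final Vowel Lowering: no change — [tavinse]
  (5) Vowel Epenthesis: no change — [tavinse]
/begorinfu/:
  (1) Spirantization: [begorinfu] → [behorinfu]
  (2) Nasal Place Assimilation: no change — [behorinfu]
  (3) Apocope: [behorinfu] → [behorinf]
  (4) Final Vowel Lowering: no change — [behorinf]
  (5) Vowel Epenthesis: [behorinf] → [behorinif]

[fuhokov], [tavinse], [behorinif]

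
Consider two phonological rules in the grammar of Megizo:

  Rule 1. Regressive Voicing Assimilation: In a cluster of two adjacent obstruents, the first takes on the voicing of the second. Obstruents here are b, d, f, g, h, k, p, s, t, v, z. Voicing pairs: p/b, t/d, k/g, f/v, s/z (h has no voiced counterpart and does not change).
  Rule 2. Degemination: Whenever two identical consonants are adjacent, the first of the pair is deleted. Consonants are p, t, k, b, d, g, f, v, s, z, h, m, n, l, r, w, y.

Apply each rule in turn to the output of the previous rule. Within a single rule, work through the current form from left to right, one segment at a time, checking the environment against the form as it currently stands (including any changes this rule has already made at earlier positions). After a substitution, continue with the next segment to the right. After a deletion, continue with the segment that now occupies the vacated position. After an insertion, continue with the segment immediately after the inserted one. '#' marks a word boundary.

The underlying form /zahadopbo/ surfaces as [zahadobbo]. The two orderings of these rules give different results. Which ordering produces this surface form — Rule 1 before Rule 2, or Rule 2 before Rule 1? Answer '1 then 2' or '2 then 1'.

2 then 1

Order 1 then 2:
  1 Regressive Voicing Assimilation: [zahadopbo] → [zahadobbo]
  2 Degemination: [zahadobbo] → [zahadobo]
  result: [zahadobo]
Order 2 then 1:
  2 Degemination: no change — [zahadopbo]
  1 Regressive Voicing Assimilation: [zahadopbo] → [zahadobbo]
  result: [zahadobbo]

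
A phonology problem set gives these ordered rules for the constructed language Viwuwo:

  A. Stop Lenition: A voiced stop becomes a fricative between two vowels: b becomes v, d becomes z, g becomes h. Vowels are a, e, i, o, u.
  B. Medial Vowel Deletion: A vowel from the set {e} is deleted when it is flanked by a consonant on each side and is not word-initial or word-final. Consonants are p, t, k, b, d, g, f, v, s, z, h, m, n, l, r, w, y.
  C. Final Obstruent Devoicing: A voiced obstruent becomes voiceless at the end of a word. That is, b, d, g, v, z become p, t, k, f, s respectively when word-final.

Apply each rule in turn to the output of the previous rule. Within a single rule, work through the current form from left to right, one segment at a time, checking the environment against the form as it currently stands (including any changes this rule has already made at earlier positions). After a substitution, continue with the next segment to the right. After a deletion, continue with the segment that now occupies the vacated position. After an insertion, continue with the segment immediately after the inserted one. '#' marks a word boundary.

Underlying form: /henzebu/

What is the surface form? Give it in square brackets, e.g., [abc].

[hnzvu]

A Stop Lenition: [henzebu] → [henzevu]
B Medial Vowel Deletion: [henzevu] → [hnzvu]
C Final Obstruent Devoicing: no change — [hnzvu]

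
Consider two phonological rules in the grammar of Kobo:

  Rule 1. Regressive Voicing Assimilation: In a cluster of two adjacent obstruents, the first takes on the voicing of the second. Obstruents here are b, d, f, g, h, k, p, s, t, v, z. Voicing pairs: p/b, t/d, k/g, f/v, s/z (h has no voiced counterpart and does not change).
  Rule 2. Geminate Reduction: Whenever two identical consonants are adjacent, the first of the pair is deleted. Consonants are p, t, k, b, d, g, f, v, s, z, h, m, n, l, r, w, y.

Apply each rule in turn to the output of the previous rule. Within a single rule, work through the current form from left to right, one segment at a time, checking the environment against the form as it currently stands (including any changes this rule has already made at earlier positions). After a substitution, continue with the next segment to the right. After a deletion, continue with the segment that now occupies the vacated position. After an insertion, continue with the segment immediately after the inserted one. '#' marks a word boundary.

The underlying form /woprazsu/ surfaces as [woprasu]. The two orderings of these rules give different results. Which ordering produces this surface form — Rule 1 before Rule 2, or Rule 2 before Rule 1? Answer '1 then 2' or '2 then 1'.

1 then 2

Order 1 then 2:
  1 Regressive Voicing Assimilation: [woprazsu] → [woprassu]
  2 Geminate Reduction: [woprassu] → [woprasu]
  result: [woprasu]
Order 2 then 1:
  2 Geminate Reduction: no change — [woprazsu]
  1 Regressive Voicing Assimilation: [woprazsu] → [woprassu]
  result: [woprassu]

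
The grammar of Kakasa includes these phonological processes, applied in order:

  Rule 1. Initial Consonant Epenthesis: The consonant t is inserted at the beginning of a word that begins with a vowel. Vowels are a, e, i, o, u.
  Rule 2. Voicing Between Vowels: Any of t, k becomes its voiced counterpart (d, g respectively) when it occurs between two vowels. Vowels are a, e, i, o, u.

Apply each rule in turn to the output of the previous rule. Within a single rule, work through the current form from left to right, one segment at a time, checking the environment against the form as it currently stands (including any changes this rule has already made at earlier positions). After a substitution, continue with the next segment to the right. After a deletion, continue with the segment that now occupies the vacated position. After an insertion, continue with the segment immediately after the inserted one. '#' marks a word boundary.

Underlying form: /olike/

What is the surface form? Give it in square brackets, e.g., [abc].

Rule 1 Initial Consonant Epenthesis: [olike] → [tolike]
Rule 2 Voicing Between Vowels: [tolike] → [tolige]

[tolige]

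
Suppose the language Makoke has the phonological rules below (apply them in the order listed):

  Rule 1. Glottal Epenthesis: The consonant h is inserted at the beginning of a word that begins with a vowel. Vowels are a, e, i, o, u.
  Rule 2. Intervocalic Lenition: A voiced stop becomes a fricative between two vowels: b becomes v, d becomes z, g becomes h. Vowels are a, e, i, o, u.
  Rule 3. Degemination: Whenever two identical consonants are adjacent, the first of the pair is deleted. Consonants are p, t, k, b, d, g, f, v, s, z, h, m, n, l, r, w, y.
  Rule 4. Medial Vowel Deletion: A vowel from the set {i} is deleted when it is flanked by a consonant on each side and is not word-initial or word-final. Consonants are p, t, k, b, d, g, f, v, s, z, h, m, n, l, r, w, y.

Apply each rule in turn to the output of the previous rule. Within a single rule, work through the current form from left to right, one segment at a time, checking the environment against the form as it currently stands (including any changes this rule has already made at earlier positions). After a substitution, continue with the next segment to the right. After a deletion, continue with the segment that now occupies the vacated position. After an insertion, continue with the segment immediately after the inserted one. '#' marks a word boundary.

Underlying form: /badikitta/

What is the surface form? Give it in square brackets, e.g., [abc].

[bazkta]

Rule 1 Glottal Epenthesis: no change — [badikitta]
Rule 2 Intervocalic Lenition: [badikitta] → [bazikitta]
Rule 3 Degemination: [bazikitta] → [bazikita]
Rule 4 Medial Vowel Deletion: [bazikita] → [bazkta]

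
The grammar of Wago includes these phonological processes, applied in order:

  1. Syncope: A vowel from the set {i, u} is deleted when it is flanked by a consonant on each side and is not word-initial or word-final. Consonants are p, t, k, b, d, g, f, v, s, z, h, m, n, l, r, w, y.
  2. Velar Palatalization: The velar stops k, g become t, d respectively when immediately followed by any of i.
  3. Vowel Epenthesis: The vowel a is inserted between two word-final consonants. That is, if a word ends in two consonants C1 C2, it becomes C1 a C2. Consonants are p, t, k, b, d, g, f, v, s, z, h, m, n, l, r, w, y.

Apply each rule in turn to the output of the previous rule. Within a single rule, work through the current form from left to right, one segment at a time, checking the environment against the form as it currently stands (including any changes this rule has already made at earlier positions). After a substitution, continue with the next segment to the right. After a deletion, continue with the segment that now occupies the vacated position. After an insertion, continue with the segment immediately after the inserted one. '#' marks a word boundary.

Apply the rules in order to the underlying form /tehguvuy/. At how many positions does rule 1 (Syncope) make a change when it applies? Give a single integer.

1 Syncope: [tehguvuy] → [tehgvy]
2 Velar Palatalization: no change — [tehgvy]
3 Vowel Epenthesis: [tehgvy] → [tehgvay]
Rule 1 changed 2 position(s).

2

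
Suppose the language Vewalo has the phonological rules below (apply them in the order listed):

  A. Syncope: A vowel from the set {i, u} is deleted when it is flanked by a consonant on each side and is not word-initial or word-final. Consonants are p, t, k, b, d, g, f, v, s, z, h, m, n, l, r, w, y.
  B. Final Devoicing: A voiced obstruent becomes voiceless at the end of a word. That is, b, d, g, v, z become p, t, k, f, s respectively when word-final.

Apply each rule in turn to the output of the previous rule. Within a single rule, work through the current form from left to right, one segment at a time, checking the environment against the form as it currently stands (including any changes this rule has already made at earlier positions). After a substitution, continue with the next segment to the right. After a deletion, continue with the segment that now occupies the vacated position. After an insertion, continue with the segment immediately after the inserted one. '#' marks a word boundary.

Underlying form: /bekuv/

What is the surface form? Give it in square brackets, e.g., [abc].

A Syncope: [bekuv] → [bekv]
B Final Devoicing: [bekv] → [bekf]

[bekf]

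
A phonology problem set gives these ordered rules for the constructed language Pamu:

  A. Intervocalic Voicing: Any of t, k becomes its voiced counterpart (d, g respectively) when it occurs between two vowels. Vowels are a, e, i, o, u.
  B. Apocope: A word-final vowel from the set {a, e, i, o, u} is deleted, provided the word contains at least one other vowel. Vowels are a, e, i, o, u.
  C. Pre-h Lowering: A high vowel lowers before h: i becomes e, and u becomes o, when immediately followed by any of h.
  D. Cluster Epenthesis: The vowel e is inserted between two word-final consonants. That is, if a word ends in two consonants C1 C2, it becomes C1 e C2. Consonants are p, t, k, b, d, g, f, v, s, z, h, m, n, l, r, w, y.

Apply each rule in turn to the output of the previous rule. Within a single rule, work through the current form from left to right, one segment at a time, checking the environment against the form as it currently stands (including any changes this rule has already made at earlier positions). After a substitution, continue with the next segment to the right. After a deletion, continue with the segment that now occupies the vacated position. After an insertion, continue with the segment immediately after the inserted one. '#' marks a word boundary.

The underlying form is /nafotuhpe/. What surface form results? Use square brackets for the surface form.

[nafodohep]

A Intervocalic Voicing: [nafotuhpe] → [nafoduhpe]
B Apocope: [nafoduhpe] → [nafoduhp]
C Pre-h Lowering: [nafoduhp] → [nafodohp]
D Cluster Epenthesis: [nafodohp] → [nafodohep]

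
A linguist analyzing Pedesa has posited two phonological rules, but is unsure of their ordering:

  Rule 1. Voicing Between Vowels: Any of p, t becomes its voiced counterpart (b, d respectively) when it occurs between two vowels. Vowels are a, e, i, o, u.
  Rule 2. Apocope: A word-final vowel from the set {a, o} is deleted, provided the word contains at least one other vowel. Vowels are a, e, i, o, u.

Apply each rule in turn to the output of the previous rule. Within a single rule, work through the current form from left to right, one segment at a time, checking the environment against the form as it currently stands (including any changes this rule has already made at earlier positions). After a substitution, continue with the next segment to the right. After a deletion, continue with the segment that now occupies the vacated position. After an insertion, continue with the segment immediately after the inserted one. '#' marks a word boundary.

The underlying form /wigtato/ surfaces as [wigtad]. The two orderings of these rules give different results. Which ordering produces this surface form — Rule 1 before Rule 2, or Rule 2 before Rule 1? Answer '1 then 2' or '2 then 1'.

Order 1 then 2:
  1 Voicing Between Vowels: [wigtato] → [wigtado]
  2 Apocope: [wigtado] → [wigtad]
  result: [wigtad]
Order 2 then 1:
  2 Apocope: [wigtato] → [wigtat]
  1 Voicing Between Vowels: no change — [wigtat]
  result: [wigtat]

1 then 2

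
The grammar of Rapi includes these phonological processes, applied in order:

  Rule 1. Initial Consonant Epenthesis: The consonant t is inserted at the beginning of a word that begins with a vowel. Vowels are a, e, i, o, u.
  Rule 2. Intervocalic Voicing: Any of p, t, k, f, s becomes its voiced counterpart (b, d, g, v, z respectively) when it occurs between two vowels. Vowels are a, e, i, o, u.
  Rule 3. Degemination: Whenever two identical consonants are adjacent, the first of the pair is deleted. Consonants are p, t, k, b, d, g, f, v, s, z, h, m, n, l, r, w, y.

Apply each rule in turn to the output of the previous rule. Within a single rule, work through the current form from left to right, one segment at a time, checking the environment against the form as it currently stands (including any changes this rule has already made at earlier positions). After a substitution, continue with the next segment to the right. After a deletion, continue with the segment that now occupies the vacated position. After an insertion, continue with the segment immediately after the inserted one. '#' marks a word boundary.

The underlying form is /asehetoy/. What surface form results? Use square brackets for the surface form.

[tazehedoy]

Rule 1 Initial Consonant Epenthesis: [asehetoy] → [tasehetoy]
Rule 2 Intervocalic Voicing: [tasehetoy] → [tazehedoy]
Rule 3 Degemination: no change — [tazehedoy]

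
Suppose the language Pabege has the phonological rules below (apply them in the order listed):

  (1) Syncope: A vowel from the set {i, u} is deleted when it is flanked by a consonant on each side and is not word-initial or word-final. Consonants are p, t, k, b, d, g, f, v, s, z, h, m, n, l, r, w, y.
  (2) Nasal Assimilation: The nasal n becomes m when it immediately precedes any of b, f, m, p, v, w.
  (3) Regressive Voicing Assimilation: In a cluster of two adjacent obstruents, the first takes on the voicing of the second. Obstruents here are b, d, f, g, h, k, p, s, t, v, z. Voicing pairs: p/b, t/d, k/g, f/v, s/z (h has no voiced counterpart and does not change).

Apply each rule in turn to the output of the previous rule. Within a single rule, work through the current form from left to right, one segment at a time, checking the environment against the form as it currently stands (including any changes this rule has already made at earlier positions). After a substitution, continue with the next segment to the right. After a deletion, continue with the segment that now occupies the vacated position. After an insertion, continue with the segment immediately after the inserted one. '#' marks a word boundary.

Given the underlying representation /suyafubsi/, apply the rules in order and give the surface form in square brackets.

(1) Syncope: [suyafubsi] → [syafbsi]
(2) Nasal Assimilation: no change — [syafbsi]
(3) Regressive Voicing Assimilation: [syafbsi] → [syavpsi]

[syavpsi]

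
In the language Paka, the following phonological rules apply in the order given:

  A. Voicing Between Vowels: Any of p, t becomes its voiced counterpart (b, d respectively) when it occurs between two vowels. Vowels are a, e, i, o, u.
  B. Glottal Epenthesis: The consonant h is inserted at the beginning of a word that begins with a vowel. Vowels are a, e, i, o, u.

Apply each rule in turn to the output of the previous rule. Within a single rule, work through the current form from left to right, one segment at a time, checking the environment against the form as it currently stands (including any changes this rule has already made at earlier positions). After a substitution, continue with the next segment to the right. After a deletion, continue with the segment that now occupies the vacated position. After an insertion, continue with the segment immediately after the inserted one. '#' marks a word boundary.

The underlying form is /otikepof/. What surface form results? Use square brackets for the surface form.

A Voicing Between Vowels: [otikepof] → [odikebof]
B Glottal Epenthesis: [odikebof] → [hodikebof]

[hodikebof]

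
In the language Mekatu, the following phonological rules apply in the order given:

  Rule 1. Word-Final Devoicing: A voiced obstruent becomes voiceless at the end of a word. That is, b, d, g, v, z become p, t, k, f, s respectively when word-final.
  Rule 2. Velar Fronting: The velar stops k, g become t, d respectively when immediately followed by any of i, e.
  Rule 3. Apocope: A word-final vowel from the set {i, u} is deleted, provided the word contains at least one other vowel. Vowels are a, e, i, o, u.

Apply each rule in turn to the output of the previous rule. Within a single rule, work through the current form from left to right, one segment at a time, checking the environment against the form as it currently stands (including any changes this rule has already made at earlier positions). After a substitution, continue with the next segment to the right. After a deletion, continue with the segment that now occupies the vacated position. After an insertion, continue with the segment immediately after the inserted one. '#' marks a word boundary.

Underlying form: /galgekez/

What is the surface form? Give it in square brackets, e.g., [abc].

[galdetes]

Rule 1 Word-Final Devoicing: [galgekez] → [galgekes]
Rule 2 Velar Fronting: [galgekes] → [galdetes]
Rule 3 Apocope: no change — [galdetes]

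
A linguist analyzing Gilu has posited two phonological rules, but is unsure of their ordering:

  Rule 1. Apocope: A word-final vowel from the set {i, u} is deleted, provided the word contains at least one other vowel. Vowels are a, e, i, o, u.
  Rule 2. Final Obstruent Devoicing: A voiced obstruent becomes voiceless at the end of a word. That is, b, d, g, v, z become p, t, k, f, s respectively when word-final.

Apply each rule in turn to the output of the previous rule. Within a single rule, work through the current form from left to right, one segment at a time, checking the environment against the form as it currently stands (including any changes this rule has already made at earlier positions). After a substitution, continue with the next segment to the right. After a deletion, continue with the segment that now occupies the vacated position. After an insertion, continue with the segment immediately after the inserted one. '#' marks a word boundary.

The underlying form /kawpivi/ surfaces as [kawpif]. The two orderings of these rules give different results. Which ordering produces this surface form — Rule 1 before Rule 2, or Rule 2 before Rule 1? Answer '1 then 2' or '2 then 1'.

Order 1 then 2:
  1 Apocope: [kawpivi] → [kawpiv]
  2 Final Obstruent Devoicing: [kawpiv] → [kawpif]
  result: [kawpif]
Order 2 then 1:
  2 Final Obstruent Devoicing: no change — [kawpivi]
  1 Apocope: [kawpivi] → [kawpiv]
  result: [kawpiv]

1 then 2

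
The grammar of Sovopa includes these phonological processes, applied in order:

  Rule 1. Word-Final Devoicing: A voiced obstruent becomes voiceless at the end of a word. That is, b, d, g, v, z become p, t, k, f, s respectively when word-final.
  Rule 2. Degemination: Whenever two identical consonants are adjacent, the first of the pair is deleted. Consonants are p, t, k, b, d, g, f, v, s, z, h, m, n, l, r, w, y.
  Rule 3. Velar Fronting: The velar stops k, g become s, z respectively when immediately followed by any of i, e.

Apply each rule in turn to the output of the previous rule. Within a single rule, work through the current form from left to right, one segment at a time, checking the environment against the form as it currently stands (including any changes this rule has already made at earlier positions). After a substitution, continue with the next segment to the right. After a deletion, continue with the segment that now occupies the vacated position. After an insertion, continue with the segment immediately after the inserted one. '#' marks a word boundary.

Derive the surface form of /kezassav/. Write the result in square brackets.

Rule 1 Word-Final Devoicing: [kezassav] → [kezassaf]
Rule 2 Degemination: [kezassaf] → [kezasaf]
Rule 3 Velar Fronting: [kezasaf] → [sezasaf]

[sezasaf]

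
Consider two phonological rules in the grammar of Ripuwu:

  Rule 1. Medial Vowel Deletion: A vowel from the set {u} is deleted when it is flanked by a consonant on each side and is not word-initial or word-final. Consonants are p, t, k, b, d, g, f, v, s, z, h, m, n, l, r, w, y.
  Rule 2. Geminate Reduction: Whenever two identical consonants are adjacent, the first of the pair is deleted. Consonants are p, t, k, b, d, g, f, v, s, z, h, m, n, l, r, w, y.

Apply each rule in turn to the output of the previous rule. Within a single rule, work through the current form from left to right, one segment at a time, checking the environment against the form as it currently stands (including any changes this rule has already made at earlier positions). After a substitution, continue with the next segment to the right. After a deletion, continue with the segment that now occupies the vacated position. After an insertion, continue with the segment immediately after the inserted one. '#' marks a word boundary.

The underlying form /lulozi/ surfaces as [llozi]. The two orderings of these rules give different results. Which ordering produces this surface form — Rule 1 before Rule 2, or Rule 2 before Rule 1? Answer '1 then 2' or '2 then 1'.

2 then 1

Order 1 then 2:
  1 Medial Vowel Deletion: [lulozi] → [llozi]
  2 Geminate Reduction: [llozi] → [lozi]
  result: [lozi]
Order 2 then 1:
  2 Geminate Reduction: no change — [lulozi]
  1 Medial Vowel Deletion: [lulozi] → [llozi]
  result: [llozi]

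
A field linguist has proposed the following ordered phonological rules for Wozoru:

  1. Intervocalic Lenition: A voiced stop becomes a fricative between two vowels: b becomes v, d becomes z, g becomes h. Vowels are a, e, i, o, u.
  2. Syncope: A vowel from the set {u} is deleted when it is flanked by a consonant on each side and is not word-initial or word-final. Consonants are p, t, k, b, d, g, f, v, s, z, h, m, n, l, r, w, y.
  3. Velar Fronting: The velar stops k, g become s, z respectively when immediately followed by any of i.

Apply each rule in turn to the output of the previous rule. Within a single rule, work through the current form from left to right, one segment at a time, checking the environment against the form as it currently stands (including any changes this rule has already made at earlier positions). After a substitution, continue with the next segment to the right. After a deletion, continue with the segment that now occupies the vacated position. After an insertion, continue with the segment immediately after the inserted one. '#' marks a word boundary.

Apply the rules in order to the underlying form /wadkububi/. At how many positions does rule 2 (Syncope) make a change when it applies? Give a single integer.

2

1 Intervocalic Lenition: [wadkububi] → [wadkuvuvi]
2 Syncope: [wadkuvuvi] → [wadkvvi]
3 Velar Fronting: no change — [wadkvvi]
Rule 2 changed 2 position(s).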